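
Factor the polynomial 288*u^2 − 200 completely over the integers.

Every term has a factor of 8. Then 36*u^2 − 25 = (6*u)² − (5)².

8*(6*u + 5)*(6*u − 5)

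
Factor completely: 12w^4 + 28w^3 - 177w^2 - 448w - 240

Trying the rational-root candidates, w = -5/6 is a root, so (6w + 5) is a factor; dividing leaves 2w^3 + 3w^2 - 32w - 48.
Next, w = 4 is a root, so (w - 4) divides it; the quotient is 2w^2 + 11w + 12.
The remaining quadratic factors as (w + 4)(2w + 3).

(2w + 3)(6w + 5)(w + 4)(w - 4)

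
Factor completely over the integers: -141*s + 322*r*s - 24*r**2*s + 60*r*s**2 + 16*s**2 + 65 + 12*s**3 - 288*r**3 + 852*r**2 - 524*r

Group: 8*r*(-36*r**2 + 6*r*s + 84*r + 6*s**2 + 23*s - 13) + (2*s - 5)*(-36*r**2 + 6*r*s + 84*r + 6*s**2 + 23*s - 13); both groups contain (-36*r**2 + 6*r*s + 84*r + 6*s**2 + 23*s - 13), so (8*r + 2*s - 5) is a factor with cofactor -36*r**2 + 6*r*s + 84*r + 6*s**2 + 23*s - 13.
The cofactor groups again: -36*r**2 + 6*r*s + 84*r + 6*s**2 + 23*s - 13 = -6*r*(6*r - 3*s - 13) + (-2*s + 1)*(6*r - 3*s - 13); both groups contain (6*r - 3*s - 13), giving -(6*r + 2*s - 1)*(6*r - 3*s - 13).

-(6*r + 2*s - 1)*(6*r - 3*s - 13)*(8*r + 2*s - 5)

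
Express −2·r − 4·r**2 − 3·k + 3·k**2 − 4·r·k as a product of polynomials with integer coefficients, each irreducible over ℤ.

−(2·r − k + 1)·(2·r + 3·k)

Group: −2·r·(2·r − k + 1) − 3·k·(2·r − k + 1); both groups contain (2·r − k + 1).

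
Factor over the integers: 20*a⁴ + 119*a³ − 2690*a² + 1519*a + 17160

Trying the rational-root candidates, a = 8 is a root, so (a − 8) divides it; the quotient is 20*a³ + 279*a² − 458*a − 2145.
Then a = 13/4 is a root, so (4*a − 13) is a factor; dividing leaves 5*a² + 86*a + 165.
The remaining quadratic factors as (5*a + 11)(a + 15).

(4*a − 13)*(5*a + 11)*(a + 15)*(a − 8)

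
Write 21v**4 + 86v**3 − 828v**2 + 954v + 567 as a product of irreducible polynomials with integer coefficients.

(3v − 7)(7v + 3)(v + 9)(v − 3)

By the rational root theorem, v = 3 is a root, giving the factor (v − 3) and quotient 21v**3 + 149v**2 − 381v − 189.
Continuing, v = −9 is a root, so (v + 9) is a factor; dividing leaves 21v**2 − 40v − 21.
The remaining quadratic factors as (3v − 7)(7v + 3).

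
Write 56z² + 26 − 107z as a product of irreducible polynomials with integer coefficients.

(7z − 2)(8z − 13)

Need a pair with product 56·26 = 1456 and sum −107: that's −16 and −91.
Split the middle term: 56z² − 16z − 91z + 26 = 8z(7z − 2) − 13(7z − 2).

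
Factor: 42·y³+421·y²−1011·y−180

Trying the rational-root candidates, y = −12 is a root, so (y+12) is a factor; dividing leaves 42·y²−83·y−15.
The remaining quadratic factors as (7·y−15)(6·y+1).

(6·y+1)·(7·y−15)·(y+12)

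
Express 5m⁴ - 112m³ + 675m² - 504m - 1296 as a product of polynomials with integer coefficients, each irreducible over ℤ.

(5m - 12)(m + 1)(m - 12)(m - 9)

Trying the rational-root candidates, m = -1 is a root, so (m + 1) is a factor; dividing leaves 5m³ - 117m² + 792m - 1296.
Next, m = 12 is a root, so (m - 12) divides it; the quotient is 5m² - 57m + 108.
The remaining quadratic factors as (m - 9)(5m - 12).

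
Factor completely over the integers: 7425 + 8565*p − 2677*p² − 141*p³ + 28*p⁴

(4*p − 15)*(7*p + 5)*(p + 9)*(p − 11)

Among the possible rational roots, p = −5/7 is a root, so (7*p + 5) is a factor; dividing leaves 4*p³ − 23*p² − 366*p + 1485.
Continuing, p = 15/4 is a root, giving the factor (4*p − 15) and quotient p² − 2*p − 99.
The remaining quadratic factors as (p − 11)(p + 9).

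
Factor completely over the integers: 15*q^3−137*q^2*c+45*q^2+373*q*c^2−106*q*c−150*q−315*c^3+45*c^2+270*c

(q−5*c+5)*(3*q−7*c−6)*(5*q−9*c)

Group: 3*q*(5*q^2−34*q*c+25*q+45*c^2−45*c) + (−7*c−6)*(5*q^2−34*q*c+25*q+45*c^2−45*c); both groups contain (5*q^2−34*q*c+25*q+45*c^2−45*c), so (3*q−7*c−6) is a factor with cofactor 5*q^2−34*q*c+25*q+45*c^2−45*c.
The cofactor groups again: 5*q^2−34*q*c+25*q+45*c^2−45*c = 5*q*(q−5*c+5) − 9*c*(q−5*c+5); both groups contain (q−5*c+5), giving (5*q−9*c)*(q−5*c+5).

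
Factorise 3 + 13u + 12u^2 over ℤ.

Need a pair with product 12·3 = 36 and sum 13: that's 9 and 4.
Split the middle term: 12u^2 + 9u + 4u + 3 = 3u(4u + 3) + (4u + 3).

(3u + 1)(4u + 3)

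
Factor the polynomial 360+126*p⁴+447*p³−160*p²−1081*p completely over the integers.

By the rational root theorem, p = −8/3 is a root, so (3*p+8) is a factor; dividing leaves 42*p³+37*p²−152*p+45.
Next, p = 9/7 is a root, giving the factor (7*p−9) and quotient 6*p²+13*p−5.
The remaining quadratic factors as (2*p+5)(3*p−1).

(2*p+5)*(3*p+8)*(3*p−1)*(7*p−9)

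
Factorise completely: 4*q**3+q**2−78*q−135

Testing divisors of the constant over divisors of the leading coefficient, q = −3 is a root, giving the factor (q+3) and quotient 4*q**2−11*q−45.
The remaining quadratic factors as (q−5)(4*q+9).

(4*q+9)*(q+3)*(q−5)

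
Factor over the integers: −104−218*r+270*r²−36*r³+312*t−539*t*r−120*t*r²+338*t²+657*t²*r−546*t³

−(6*t−3*r+4)*(7*t−6*r−2)*(13*t+2*r−13)

Group: 7*t*(−78*t²+27*t*r+26*t+6*r²−47*r+52) + (−6*r−2)*(−78*t²+27*t*r+26*t+6*r²−47*r+52); both groups contain (−78*t²+27*t*r+26*t+6*r²−47*r+52), so (7*t−6*r−2) is a factor with cofactor −78*t²+27*t*r+26*t+6*r²−47*r+52.
The cofactor groups again: −78*t²+27*t*r+26*t+6*r²−47*r+52 = −13*t*(6*t−3*r+4) + (−2*r+13)*(6*t−3*r+4); both groups contain (6*t−3*r+4), giving −(13*t+2*r−13)*(6*t−3*r+4).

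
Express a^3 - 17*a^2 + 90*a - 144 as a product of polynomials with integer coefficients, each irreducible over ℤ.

Among the possible rational roots, a = 3 is a root, so (a - 3) is a factor; dividing leaves a^2 - 14*a + 48.
The remaining quadratic factors as (a - 8)(a - 6).

(a - 3)*(a - 6)*(a - 8)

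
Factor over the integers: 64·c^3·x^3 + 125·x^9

x^3·(4·c + 5·x^2)·(16·c^2 − 20·c·x^2 + 25·x^4)

Every term has a factor of x^3; factoring it out leaves 64·c^3 + 125·x^6.
Recognize a sum of cubes with the parts 5·x^2 and 4·c.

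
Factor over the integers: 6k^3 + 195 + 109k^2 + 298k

(6k + 13)(k + 1)(k + 15)

Among the possible rational roots, k = −13/6 is a root, so (6k + 13) divides it; the quotient is k^2 + 16k + 15.
The remaining quadratic factors as (k + 1)(k + 15).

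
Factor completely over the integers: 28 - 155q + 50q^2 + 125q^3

(5q + 7)(5q - 1)(5q - 4)

Trying the rational-root candidates, q = 4/5 is a root, giving the factor (5q - 4) and quotient 25q^2 + 30q - 7.
The remaining quadratic factors as (5q + 7)(5q - 1).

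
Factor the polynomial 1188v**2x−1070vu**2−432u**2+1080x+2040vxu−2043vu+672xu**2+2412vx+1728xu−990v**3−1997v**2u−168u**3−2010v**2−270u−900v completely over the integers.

−(11v+14u+15)(10v−12x+3u)(9v+4u+6)

Group: 9v(−110v**2+132vx−173vu−150v+168xu+180x−42u**2−45u) + (4u+6)(−110v**2+132vx−173vu−150v+168xu+180x−42u**2−45u); both groups contain (−110v**2+132vx−173vu−150v+168xu+180x−42u**2−45u), so (9v+4u+6) is a factor with cofactor −110v**2+132vx−173vu−150v+168xu+180x−42u**2−45u.
The cofactor groups again: −110v**2+132vx−173vu−150v+168xu+180x−42u**2−45u = −10v(11v+14u+15) + (12x−3u)(11v+14u+15); both groups contain (11v+14u+15), giving −(10v−12x+3u)(11v+14u+15).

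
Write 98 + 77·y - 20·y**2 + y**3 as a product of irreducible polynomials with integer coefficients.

Trying the rational-root candidates, y = -1 is a root, so (y + 1) divides it; the quotient is y**2 - 21·y + 98.
The remaining quadratic factors as (y - 14)(y - 7).

(y + 1)·(y - 14)·(y - 7)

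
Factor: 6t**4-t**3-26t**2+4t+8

(2t+1)(3t-2)(t+2)(t-2)

Among the possible rational roots, t = -2 is a root, so (t+2) divides it; the quotient is 6t**3-13t**2+4.
Next, t = 2 is a root, so (t-2) is a factor; dividing leaves 6t**2-t-2.
The remaining quadratic factors as (3t-2)(2t+1).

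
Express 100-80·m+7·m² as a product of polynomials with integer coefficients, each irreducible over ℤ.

Need a pair with product 7·100 = 700 and sum -80: that's -70 and -10.
Split the middle term: 7·m²-70·m - 10·m+100 = 7·m·(m-10) - 10·(m-10).

(7·m-10)·(m-10)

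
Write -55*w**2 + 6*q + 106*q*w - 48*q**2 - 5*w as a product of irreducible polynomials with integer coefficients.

-(6*q - 5*w)*(8*q - 11*w - 1)

Group: -8*q*(6*q - 5*w) + (11*w + 1)*(6*q - 5*w); both groups contain (6*q - 5*w).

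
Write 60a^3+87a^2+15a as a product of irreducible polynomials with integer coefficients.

Pull out the common factor 3a, then factor the remaining trinomial.

3a(4a+5)(5a+1)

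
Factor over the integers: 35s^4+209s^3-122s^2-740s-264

(5s+2)(7s+11)(s+6)(s-2)

Among the possible rational roots, s = -2/5 is a root, so (5s+2) is a factor; dividing leaves 7s^3+39s^2-40s-132.
Next, s = 2 is a root, giving the factor (s-2) and quotient 7s^2+53s+66.
The remaining quadratic factors as (s+6)(7s+11).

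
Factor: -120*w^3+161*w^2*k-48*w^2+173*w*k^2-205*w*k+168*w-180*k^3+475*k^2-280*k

Group: 8*w*(-15*w^2+37*w*k-21*w-20*k^2+35*k) + (9*k-8)*(-15*w^2+37*w*k-21*w-20*k^2+35*k); both groups contain (-15*w^2+37*w*k-21*w-20*k^2+35*k), so (8*w+9*k-8) is a factor with cofactor -15*w^2+37*w*k-21*w-20*k^2+35*k.
The cofactor groups again: -15*w^2+37*w*k-21*w-20*k^2+35*k = -5*w*(3*w-5*k) + (4*k-7)*(3*w-5*k); both groups contain (3*w-5*k), giving -(5*w-4*k+7)*(3*w-5*k).

-(5*w-4*k+7)*(3*w-5*k)*(8*w+9*k-8)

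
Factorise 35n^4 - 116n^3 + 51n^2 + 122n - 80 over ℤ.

(5n - 8)(7n - 5)(n + 1)(n - 2)

Trying the rational-root candidates, n = 8/5 is a root, giving the factor (5n - 8) and quotient 7n^3 - 12n^2 - 9n + 10.
Continuing, n = 5/7 is a root, so (7n - 5) divides it; the quotient is n^2 - n - 2.
The remaining quadratic factors as (n + 1)(n - 2).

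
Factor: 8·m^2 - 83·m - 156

Need a pair with product 8·(-156) = -1248 and sum -83: that's 13 and -96.
Split the middle term: 8·m^2 + 13·m - 96·m - 156 = m·(8·m + 13) - 12·(8·m + 13).

(8·m + 13)·(m - 12)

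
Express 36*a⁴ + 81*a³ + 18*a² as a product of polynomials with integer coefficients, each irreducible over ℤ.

9*a²*(4*a + 1)*(a + 2)

Pull out the common factor 9*a², then factor the remaining trinomial.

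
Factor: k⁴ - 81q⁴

(k)⁴ − (3q)⁴ = ((k)² − (3q)²)((k)² + (3q)²); the first factor splits again, the second (k² + 9q²) is irreducible.

(k + 3q)(k - 3q)(k² + 9q²)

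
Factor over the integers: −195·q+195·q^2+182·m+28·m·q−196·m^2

Group: −14·m·(14·m−15·q) + (−13·q+13)·(14·m−15·q); both groups contain (14·m−15·q).

−(14·m+13·q−13)·(14·m−15·q)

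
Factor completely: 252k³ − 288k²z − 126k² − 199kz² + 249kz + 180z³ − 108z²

Group: 3k(84k² + 16kz − 42k − 45z² + 27z) − 4z(84k² + 16kz − 42k − 45z² + 27z); both groups contain (84k² + 16kz − 42k − 45z² + 27z), so (3k − 4z) is a factor with cofactor 84k² + 16kz − 42k − 45z² + 27z.
The cofactor groups again: 84k² + 16kz − 42k − 45z² + 27z = 6k(14k − 9z) + (5z − 3)(14k − 9z); both groups contain (14k − 9z), giving (6k + 5z − 3)(14k − 9z).

(14k − 9z)(3k − 4z)(6k + 5z − 3)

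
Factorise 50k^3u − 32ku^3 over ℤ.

2ku(5k + 4u)(5k − 4u)

Every term has a factor of 2ku. Then 25k^2 − 16u^2 = (5k)² − (4u)².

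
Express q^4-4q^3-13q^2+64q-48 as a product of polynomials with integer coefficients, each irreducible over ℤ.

(q+4)(q-1)(q-3)(q-4)

Among the possible rational roots, q = 4 is a root, so (q-4) divides it; the quotient is q^3-13q+12.
Continuing, q = 1 is a root, so (q-1) is a factor; dividing leaves q^2+q-12.
The remaining quadratic factors as (q+4)(q-3).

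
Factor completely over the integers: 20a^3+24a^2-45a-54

Group as (20a^3-45a) + (24a^2-54) = 5a(4a^2-9) + 6(4a^2-9).
Both groups share the factor (4a^2-9).

(2a+3)(2a-3)(5a+6)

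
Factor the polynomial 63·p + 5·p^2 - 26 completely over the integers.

Need a pair with product 5·(-26) = -130 and sum 63: that's 65 and -2.
Split the middle term: 5·p^2 + 65·p - 2·p - 26 = 5·p·(p + 13) - 2·(p + 13).

(5·p - 2)·(p + 13)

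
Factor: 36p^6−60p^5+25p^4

Every term has a factor of p^4; factoring it out leaves 36p^2−60p+25.
Recognize a perfect-square trinomial with the parts 5 and 6p.

p^4(6p−5)^2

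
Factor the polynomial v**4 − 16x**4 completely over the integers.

(v + 2x)(v − 2x)(v**2 + 4x**2)

Difference of squares twice: with A = v and B = 2x, A⁴ − B⁴ = (A² − B²)(A² + B²), and A² − B² factors again.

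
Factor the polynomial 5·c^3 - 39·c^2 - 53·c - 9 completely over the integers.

By the rational root theorem, c = -1/5 is a root, so (5·c + 1) is a factor; dividing leaves c^2 - 8·c - 9.
The remaining quadratic factors as (c - 9)(c + 1).

(5·c + 1)·(c + 1)·(c - 9)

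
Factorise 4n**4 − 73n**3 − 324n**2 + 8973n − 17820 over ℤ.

(4n − 9)(n + 11)(n − 12)(n − 15)

Among the possible rational roots, n = 12 is a root, so (n − 12) divides it; the quotient is 4n**3 − 25n**2 − 624n + 1485.
Then n = 15 is a root, so (n − 15) is a factor; dividing leaves 4n**2 + 35n − 99.
The remaining quadratic factors as (n + 11)(4n − 9).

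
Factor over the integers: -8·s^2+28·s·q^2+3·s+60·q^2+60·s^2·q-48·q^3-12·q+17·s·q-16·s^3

Group: s·(-16·s^2-4·s·q-8·s+12·q^2-15·q+3) - 4·q·(-16·s^2-4·s·q-8·s+12·q^2-15·q+3); both groups contain (-16·s^2-4·s·q-8·s+12·q^2-15·q+3), so (s-4·q) is a factor with cofactor -16·s^2-4·s·q-8·s+12·q^2-15·q+3.
The cofactor groups again: -16·s^2-4·s·q-8·s+12·q^2-15·q+3 = -4·s·(4·s+4·q-1) + (3·q-3)·(4·s+4·q-1); both groups contain (4·s+4·q-1), giving -(4·s-3·q+3)·(4·s+4·q-1).

-(4·s-3·q+3)·(s-4·q)·(4·s+4·q-1)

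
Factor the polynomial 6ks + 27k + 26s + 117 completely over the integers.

(2s + 9)(3k + 13)

Group as (6ks + 27k) + (26s + 117) = 3k(2s + 9) + 13(2s + 9).
Both groups share the factor (2s + 9).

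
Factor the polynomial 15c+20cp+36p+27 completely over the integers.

(4p+3)(5c+9)

Group as (20cp+15c) + (36p+27) = 5c(4p+3) + 9(4p+3).
Both groups share the factor (4p+3).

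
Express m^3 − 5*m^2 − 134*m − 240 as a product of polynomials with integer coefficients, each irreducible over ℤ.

(m + 2)*(m + 8)*(m − 15)

By the rational root theorem, m = −2 is a root, so (m + 2) is a factor; dividing leaves m^2 − 7*m − 120.
The remaining quadratic factors as (m − 15)(m + 8).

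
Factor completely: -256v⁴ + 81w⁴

(3w - 4v)(3w + 4v)(9w² + 16v²)

(3w)⁴ − (4v)⁴ = ((3w)² − (4v)²)((3w)² + (4v)²); the first factor splits again, the second (9w² + 16v²) is irreducible.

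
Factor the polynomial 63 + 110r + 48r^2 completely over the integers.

Need a pair with product 48·63 = 3024 and sum 110: that's 54 and 56.
Split the middle term: 48r^2 + 54r + 56r + 63 = 6r(8r + 9) + 7(8r + 9).

(6r + 7)(8r + 9)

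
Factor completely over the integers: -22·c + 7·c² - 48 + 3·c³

Among the possible rational roots, c = 8/3 is a root, so (3·c - 8) is a factor; dividing leaves c² + 5·c + 6.
The remaining quadratic factors as (c + 3)(c + 2).

(3·c - 8)·(c + 2)·(c + 3)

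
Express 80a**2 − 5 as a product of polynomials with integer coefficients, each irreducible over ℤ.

5(4a + 1)(4a − 1)

Pull out the common factor 5; 16a**2 − 1 is a difference of squares.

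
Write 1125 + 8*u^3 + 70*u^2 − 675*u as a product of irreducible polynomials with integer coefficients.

(2*u − 5)*(4*u − 15)*(u + 15)

Testing divisors of the constant over divisors of the leading coefficient, u = 15/4 is a root, so (4*u − 15) divides it; the quotient is 2*u^2 + 25*u − 75.
The remaining quadratic factors as (u + 15)(2*u − 5).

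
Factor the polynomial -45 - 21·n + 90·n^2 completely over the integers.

Pull out the common factor 3, then factor the remaining trinomial.

3·(5·n + 3)·(6·n - 5)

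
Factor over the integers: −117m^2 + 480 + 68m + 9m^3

Trying the rational-root candidates, m = 8/3 is a root, so (3m − 8) divides it; the quotient is 3m^2 − 31m − 60.
The remaining quadratic factors as (m − 12)(3m + 5).

(3m + 5)(3m − 8)(m − 12)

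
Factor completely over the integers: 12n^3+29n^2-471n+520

Trying the rational-root candidates, n = 5/4 is a root, giving the factor (4n-5) and quotient 3n^2+11n-104.
The remaining quadratic factors as (n+8)(3n-13).

(3n-13)(4n-5)(n+8)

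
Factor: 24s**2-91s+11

Need a pair with product 24·11 = 264 and sum -91: that's -3 and -88.
Split the middle term: 24s**2-3s - 88s+11 = 3s(8s-1) - 11(8s-1).

(3s-11)(8s-1)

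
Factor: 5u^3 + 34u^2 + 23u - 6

Testing divisors of the constant over divisors of the leading coefficient, u = -1 is a root, so (u + 1) divides it; the quotient is 5u^2 + 29u - 6.
The remaining quadratic factors as (5u - 1)(u + 6).

(5u - 1)(u + 1)(u + 6)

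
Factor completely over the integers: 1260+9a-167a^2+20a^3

(4a-15)(5a+12)(a-7)

Trying the rational-root candidates, a = -12/5 is a root, so (5a+12) divides it; the quotient is 4a^2-43a+105.
The remaining quadratic factors as (a-7)(4a-15).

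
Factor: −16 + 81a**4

Write as (9a**2)² − (4)², then factor 9a**2 − 4 once more.

(3a + 2)(3a − 2)(9a**2 + 4)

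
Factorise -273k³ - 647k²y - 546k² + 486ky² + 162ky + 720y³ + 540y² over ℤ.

-(13k - 15y)(3k + 8y + 6)(7k + 6y)

Group: 7k(-39k² - 59ky - 78k + 120y² + 90y) + 6y(-39k² - 59ky - 78k + 120y² + 90y); both groups contain (-39k² - 59ky - 78k + 120y² + 90y), so (7k + 6y) is a factor with cofactor -39k² - 59ky - 78k + 120y² + 90y.
The cofactor groups again: -39k² - 59ky - 78k + 120y² + 90y = -13k(3k + 8y + 6) + 15y(3k + 8y + 6); both groups contain (3k + 8y + 6), giving -(13k - 15y)(3k + 8y + 6).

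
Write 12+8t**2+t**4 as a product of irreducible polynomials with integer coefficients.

(t**2+2)(t**2+6)

Substitute u = t**2 to get a quadratic in u, then factor.
t**2+2 is irreducible over ℤ (always positive, so no real roots).
t**2+6 is irreducible over ℤ (always positive, so no real roots).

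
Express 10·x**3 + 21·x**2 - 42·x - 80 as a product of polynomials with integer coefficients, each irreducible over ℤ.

(2·x + 5)·(5·x + 8)·(x - 2)

By the rational root theorem, x = -5/2 is a root, so (2·x + 5) divides it; the quotient is 5·x**2 - 2·x - 16.
The remaining quadratic factors as (x - 2)(5·x + 8).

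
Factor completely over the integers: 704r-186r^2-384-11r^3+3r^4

By the rational root theorem, r = 3 is a root, giving the factor (r-3) and quotient 3r^3-2r^2-192r+128.
Continuing, r = -8 is a root, so (r+8) divides it; the quotient is 3r^2-26r+16.
The remaining quadratic factors as (3r-2)(r-8).

(3r-2)(r+8)(r-3)(r-8)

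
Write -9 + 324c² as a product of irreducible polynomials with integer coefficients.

9(6c + 1)(6c - 1)

Factor out 9, leaving 36c² - 1, which is a difference of two squares.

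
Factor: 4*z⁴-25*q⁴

-(5*q²+2*z²)*(5*q²-2*z²)

Recognize a difference of squares with the parts 2*z² and 5*q².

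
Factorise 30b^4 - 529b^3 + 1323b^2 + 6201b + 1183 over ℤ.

By the rational root theorem, b = -13/6 is a root, so (6b + 13) divides it; the quotient is 5b^3 - 99b^2 + 435b + 91.
Next, b = 7 is a root, giving the factor (b - 7) and quotient 5b^2 - 64b - 13.
The remaining quadratic factors as (b - 13)(5b + 1).

(5b + 1)(6b + 13)(b - 13)(b - 7)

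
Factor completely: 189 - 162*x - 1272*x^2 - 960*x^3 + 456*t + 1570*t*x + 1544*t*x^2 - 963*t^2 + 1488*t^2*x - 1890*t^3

Group: 14*t*(-135*t^2 + 222*t*x + 18*t - 80*x^2 - 46*x + 21) + (12*x + 9)*(-135*t^2 + 222*t*x + 18*t - 80*x^2 - 46*x + 21); both groups contain (-135*t^2 + 222*t*x + 18*t - 80*x^2 - 46*x + 21), so (14*t + 12*x + 9) is a factor with cofactor -135*t^2 + 222*t*x + 18*t - 80*x^2 - 46*x + 21.
The cofactor groups again: -135*t^2 + 222*t*x + 18*t - 80*x^2 - 46*x + 21 = -9*t*(15*t - 8*x - 7) + (10*x - 3)*(15*t - 8*x - 7); both groups contain (15*t - 8*x - 7), giving -(9*t - 10*x + 3)*(15*t - 8*x - 7).

-(14*t + 12*x + 9)*(15*t - 8*x - 7)*(9*t - 10*x + 3)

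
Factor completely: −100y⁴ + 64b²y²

4y²(4b + 5y)(4b − 5y)

Factor out 4y², leaving 16b² − 25y², which is a difference of two squares.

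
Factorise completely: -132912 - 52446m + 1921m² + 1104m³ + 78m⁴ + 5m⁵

(5m + 13)(m + 8)(m - 6)(m² + 11m + 213)

Among the possible rational roots, m = -13/5 is a root, so (5m + 13) is a factor; dividing leaves m⁴ + 13m³ + 187m² - 102m - 10224.
Continuing, m = -8 is a root, giving the factor (m + 8) and quotient m³ + 5m² + 147m - 1278.
Next, m = 6 is a root, so (m - 6) divides it; the quotient is m² + 11m + 213.
The quadratic m² + 11m + 213 has discriminant -731 < 0 and is irreducible over ℤ.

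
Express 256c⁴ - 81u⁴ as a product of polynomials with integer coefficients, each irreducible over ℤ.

(4c + 3u)(4c - 3u)(16c² + 9u²)

Difference of squares twice: with A = 4c and B = 3u, A⁴ − B⁴ = (A² − B²)(A² + B²), and A² − B² factors again.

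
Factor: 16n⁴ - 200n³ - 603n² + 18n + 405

Among the possible rational roots, n = -9/4 is a root, so (4n + 9) is a factor; dividing leaves 4n³ - 59n² - 18n + 45.
Then n = -1 is a root, so (n + 1) divides it; the quotient is 4n² - 63n + 45.
The remaining quadratic factors as (n - 15)(4n - 3).

(4n + 9)(4n - 3)(n + 1)(n - 15)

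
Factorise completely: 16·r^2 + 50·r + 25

Need a pair with product 16·25 = 400 and sum 50: that's 10 and 40.
Split the middle term: 16·r^2 + 10·r + 40·r + 25 = 2·r·(8·r + 5) + 5·(8·r + 5).

(2·r + 5)·(8·r + 5)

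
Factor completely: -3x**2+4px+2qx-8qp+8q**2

(4q-4p+3x)(2q-x)

Group: 2q(4q-4p+3x) - x(4q-4p+3x); both groups contain (4q-4p+3x).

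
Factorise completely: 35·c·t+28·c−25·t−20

(5·t+4)·(7·c−5)

Group as (35·c·t+28·c) + (−25·t−20) = 7·c·(5·t+4) − 5·(5·t+4).
Both groups share the factor (5·t+4).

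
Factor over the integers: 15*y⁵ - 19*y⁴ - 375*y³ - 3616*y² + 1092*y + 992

Among the possible rational roots, y = 8 is a root, so (y - 8) divides it; the quotient is 15*y⁴ + 101*y³ + 433*y² - 152*y - 124.
Then y = -2/5 is a root, so (5*y + 2) divides it; the quotient is 3*y³ + 19*y² + 79*y - 62.
Continuing, y = 2/3 is a root, giving the factor (3*y - 2) and quotient y² + 7*y + 31.
The quadratic y² + 7*y + 31 has discriminant -75 < 0 and is irreducible over ℤ.

(3*y - 2)*(5*y + 2)*(y - 8)*(y² + 7*y + 31)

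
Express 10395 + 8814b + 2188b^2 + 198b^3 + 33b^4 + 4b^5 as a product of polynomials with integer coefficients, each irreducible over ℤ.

(4b + 9)(b + 3)(b + 7)(b^2 − 4b + 55)

Trying the rational-root candidates, b = −9/4 is a root, so (4b + 9) divides it; the quotient is b^4 + 6b^3 + 36b^2 + 466b + 1155.
Next, b = −3 is a root, so (b + 3) is a factor; dividing leaves b^3 + 3b^2 + 27b + 385.
Then b = −7 is a root, so (b + 7) divides it; the quotient is b^2 − 4b + 55.
The quadratic b^2 − 4b + 55 has discriminant −204 < 0 and is irreducible over ℤ.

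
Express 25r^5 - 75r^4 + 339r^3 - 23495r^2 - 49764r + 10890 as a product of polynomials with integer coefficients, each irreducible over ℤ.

Testing divisors of the constant over divisors of the leading coefficient, r = 1/5 is a root, giving the factor (5r - 1) and quotient 5r^4 - 14r^3 + 65r^2 - 4686r - 10890.
Next, r = -11/5 is a root, giving the factor (5r + 11) and quotient r^3 - 5r^2 + 24r - 990.
Next, r = 11 is a root, so (r - 11) is a factor; dividing leaves r^2 + 6r + 90.
The quadratic r^2 + 6r + 90 has discriminant -324 < 0 and is irreducible over ℤ.

(5r + 11)(5r - 1)(r - 11)(r^2 + 6r + 90)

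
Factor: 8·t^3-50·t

Pull out the common factor 2·t; 4·t^2-25 is a difference of squares.

2·t·(2·t+5)·(2·t-5)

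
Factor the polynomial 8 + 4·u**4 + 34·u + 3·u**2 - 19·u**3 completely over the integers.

(4·u + 1)·(u + 1)·(u - 2)·(u - 4)

Testing divisors of the constant over divisors of the leading coefficient, u = -1/4 is a root, so (4·u + 1) is a factor; dividing leaves u**3 - 5·u**2 + 2·u + 8.
Continuing, u = -1 is a root, so (u + 1) divides it; the quotient is u**2 - 6·u + 8.
The remaining quadratic factors as (u - 4)(u - 2).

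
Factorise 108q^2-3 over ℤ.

Pull out the common factor 3; 36q^2-1 is a difference of squares.

3(6q+1)(6q-1)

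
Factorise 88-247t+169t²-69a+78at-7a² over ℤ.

-(7a+13t-8)(a-13t+11)

Group: -a(7a+13t-8) + (13t-11)(7a+13t-8); both groups contain (7a+13t-8).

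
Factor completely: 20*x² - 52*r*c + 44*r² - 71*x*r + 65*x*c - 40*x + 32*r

(5*x - 4*r)*(4*x - 11*r + 13*c - 8)

Group: 4*x*(5*x - 4*r) + (-11*r + 13*c - 8)*(5*x - 4*r); both groups contain (5*x - 4*r).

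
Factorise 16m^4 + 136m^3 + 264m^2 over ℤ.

Pull out the common factor 8m^2, then factor the remaining trinomial.

8m^2(2m + 11)(m + 3)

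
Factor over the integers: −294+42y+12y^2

6(2y−7)(y+7)

Pull out the common factor 6, then factor the remaining trinomial.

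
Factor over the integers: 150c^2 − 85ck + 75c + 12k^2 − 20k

Group: 15c(10c − 3k + 5) − 4k(10c − 3k + 5); both groups contain (10c − 3k + 5).

(10c − 3k + 5)(15c − 4k)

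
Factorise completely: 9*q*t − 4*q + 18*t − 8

(9*t − 4)*(q + 2)

Group as (9*q*t − 4*q) + (18*t − 8) = q*(9*t − 4) + 2*(9*t − 4).
Both groups share the factor (9*t − 4).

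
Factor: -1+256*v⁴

(4*v+1)*(4*v-1)*(16*v²+1)

Write as (16*v²)² − (1)², then factor 16*v²-1 once more.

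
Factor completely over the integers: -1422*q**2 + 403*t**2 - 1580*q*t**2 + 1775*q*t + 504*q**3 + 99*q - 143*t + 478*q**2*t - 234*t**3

(14*q + 2*t - 1)*(4*q + 9*t - 11)*(9*q - 13*t)

Group: 14*q*(36*q**2 + 29*q*t - 99*q - 117*t**2 + 143*t) + (2*t - 1)*(36*q**2 + 29*q*t - 99*q - 117*t**2 + 143*t); both groups contain (36*q**2 + 29*q*t - 99*q - 117*t**2 + 143*t), so (14*q + 2*t - 1) is a factor with cofactor 36*q**2 + 29*q*t - 99*q - 117*t**2 + 143*t.
The cofactor groups again: 36*q**2 + 29*q*t - 99*q - 117*t**2 + 143*t = 4*q*(9*q - 13*t) + (9*t - 11)*(9*q - 13*t); both groups contain (9*q - 13*t), giving (4*q + 9*t - 11)*(9*q - 13*t).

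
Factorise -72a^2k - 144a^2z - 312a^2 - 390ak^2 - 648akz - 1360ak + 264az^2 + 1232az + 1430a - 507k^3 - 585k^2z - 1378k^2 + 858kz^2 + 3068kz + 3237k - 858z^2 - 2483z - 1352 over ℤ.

Group: 6a(-12ak - 24az - 52a - 39k^2 - 78kz - 130k + 78z + 169) + (13k - 11z - 8)(-12ak - 24az - 52a - 39k^2 - 78kz - 130k + 78z + 169); both groups contain (-12ak - 24az - 52a - 39k^2 - 78kz - 130k + 78z + 169), so (6a + 13k - 11z - 8) is a factor with cofactor -12ak - 24az - 52a - 39k^2 - 78kz - 130k + 78z + 169.
The cofactor groups again: -12ak - 24az - 52a - 39k^2 - 78kz - 130k + 78z + 169 = -4a(3k + 6z + 13) + (-13k + 13)(3k + 6z + 13); both groups contain (3k + 6z + 13), giving -(4a + 13k - 13)(3k + 6z + 13).

-(3k + 6z + 13)(4a + 13k - 13)(6a + 13k - 11z - 8)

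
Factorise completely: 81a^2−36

Factor out 9, leaving 9a^2−4, which is a difference of two squares.

9(3a+2)(3a−2)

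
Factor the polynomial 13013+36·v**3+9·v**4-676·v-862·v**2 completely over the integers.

(3·v+13)·(3·v-13)·(v+11)·(v-7)

By the rational root theorem, v = 13/3 is a root, giving the factor (3·v-13) and quotient 3·v**3+25·v**2-179·v-1001.
Next, v = -11 is a root, giving the factor (v+11) and quotient 3·v**2-8·v-91.
The remaining quadratic factors as (v-7)(3·v+13).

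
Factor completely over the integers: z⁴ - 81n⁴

(z)⁴ − (3n)⁴ = ((z)² − (3n)²)((z)² + (3n)²); the first factor splits again, the second (z² + 9n²) is irreducible.

(z - 3n)(z + 3n)(z² + 9n²)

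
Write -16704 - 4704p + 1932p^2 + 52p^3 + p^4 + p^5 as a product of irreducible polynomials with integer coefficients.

(p + 12)(p + 2)(p - 4)(p^2 - 9p + 174)

Among the possible rational roots, p = 4 is a root, so (p - 4) is a factor; dividing leaves p^4 + 5p^3 + 72p^2 + 2220p + 4176.
Next, p = -12 is a root, so (p + 12) is a factor; dividing leaves p^3 - 7p^2 + 156p + 348.
Next, p = -2 is a root, so (p + 2) is a factor; dividing leaves p^2 - 9p + 174.
The quadratic p^2 - 9p + 174 has discriminant -615 < 0 and is irreducible over ℤ.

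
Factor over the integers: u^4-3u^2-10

Substitute w = u^2 to get a quadratic in w, then factor.
u^2+2 is irreducible over ℤ (always positive, so no real roots).
u^2-5 is irreducible over ℤ (5 is not a perfect square).

(u^2+2)(u^2-5)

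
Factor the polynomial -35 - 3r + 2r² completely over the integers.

Need a pair with product 2·(-35) = -70 and sum -3: that's -10 and 7.
Split the middle term: 2r² - 10r + 7r - 35 = 2r(r - 5) + 7(r - 5).

(2r + 7)(r - 5)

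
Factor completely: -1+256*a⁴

Write as (16*a²)² − (1)², then factor 16*a²-1 once more.

(4*a+1)*(4*a-1)*(16*a²+1)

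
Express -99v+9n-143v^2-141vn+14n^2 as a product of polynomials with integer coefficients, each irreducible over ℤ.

-(11v-n)(13v+14n+9)

Group: -13v(11v-n) + (-14n-9)(11v-n); both groups contain (11v-n).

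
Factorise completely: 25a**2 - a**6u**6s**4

Factor out a**2 first: what remains is -a**4u**6s**4 + 25.
Recognize a difference of squares with the parts 5 and a**2u**3s**2.

-a**2(a**2u**3s**2 + 5)(a**2u**3s**2 - 5)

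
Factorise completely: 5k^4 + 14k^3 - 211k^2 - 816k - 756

(5k + 9)(k + 2)(k + 6)(k - 7)

Among the possible rational roots, k = -2 is a root, so (k + 2) is a factor; dividing leaves 5k^3 + 4k^2 - 219k - 378.
Continuing, k = -6 is a root, giving the factor (k + 6) and quotient 5k^2 - 26k - 63.
The remaining quadratic factors as (5k + 9)(k - 7).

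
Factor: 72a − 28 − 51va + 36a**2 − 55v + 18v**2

Group: 2v(9v − 12a + 4) + (−3a − 7)(9v − 12a + 4); both groups contain (9v − 12a + 4).

(9v − 12a + 4)(2v − 3a − 7)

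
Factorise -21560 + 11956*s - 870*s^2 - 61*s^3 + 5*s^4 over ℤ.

(5*s - 11)*(s + 14)*(s - 10)*(s - 14)

Trying the rational-root candidates, s = 10 is a root, so (s - 10) is a factor; dividing leaves 5*s^3 - 11*s^2 - 980*s + 2156.
Continuing, s = -14 is a root, so (s + 14) is a factor; dividing leaves 5*s^2 - 81*s + 154.
The remaining quadratic factors as (s - 14)(5*s - 11).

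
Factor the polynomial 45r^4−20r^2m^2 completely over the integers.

Pull out the common factor 5r^2; 9r^2−4m^2 is a difference of squares.

5r^2(3r−2m)(3r+2m)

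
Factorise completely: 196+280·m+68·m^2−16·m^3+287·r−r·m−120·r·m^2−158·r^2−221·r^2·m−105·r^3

−(3·r+4·m+7)·(7·r+4·m+4)·(5·r+m−7)

Group: 7·r·(−15·r^2−23·r·m−14·r−4·m^2+21·m+49) + (4·m+4)·(−15·r^2−23·r·m−14·r−4·m^2+21·m+49); both groups contain (−15·r^2−23·r·m−14·r−4·m^2+21·m+49), so (7·r+4·m+4) is a factor with cofactor −15·r^2−23·r·m−14·r−4·m^2+21·m+49.
The cofactor groups again: −15·r^2−23·r·m−14·r−4·m^2+21·m+49 = −3·r·(5·r+m−7) + (−4·m−7)·(5·r+m−7); both groups contain (5·r+m−7), giving −(3·r+4·m+7)·(5·r+m−7).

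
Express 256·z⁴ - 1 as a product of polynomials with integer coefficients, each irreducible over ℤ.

(4·z)⁴ − (1)⁴ = ((4·z)² − (1)²)((4·z)² + (1)²); the first factor splits again, the second (16·z² + 1) is irreducible.

(4·z + 1)·(4·z - 1)·(16·z² + 1)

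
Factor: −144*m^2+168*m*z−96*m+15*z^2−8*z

Group: −12*m*(12*m+z) + (15*z−8)*(12*m+z); both groups contain (12*m+z).

−(12*m+z)*(12*m−15*z+8)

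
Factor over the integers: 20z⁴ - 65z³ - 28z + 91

Group as (20z⁴ - 28z) + (-65z³ + 91) = 4z(5z³ - 7) - 13(5z³ - 7).
Both groups share the factor (5z³ - 7).

(4z - 13)(5z³ - 7)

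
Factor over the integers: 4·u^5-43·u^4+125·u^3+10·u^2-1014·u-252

(4·u+1)·(u+2)·(u-7)·(u^2-6·u+18)

Trying the rational-root candidates, u = -2 is a root, so (u+2) is a factor; dividing leaves 4·u^4-51·u^3+227·u^2-444·u-126.
Next, u = -1/4 is a root, so (4·u+1) divides it; the quotient is u^3-13·u^2+60·u-126.
Next, u = 7 is a root, so (u-7) is a factor; dividing leaves u^2-6·u+18.
The quadratic u^2-6·u+18 has discriminant -36 < 0 and is irreducible over ℤ.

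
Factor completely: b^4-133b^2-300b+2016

Trying the rational-root candidates, b = 3 is a root, giving the factor (b-3) and quotient b^3+3b^2-124b-672.
Next, b = -7 is a root, so (b+7) is a factor; dividing leaves b^2-4b-96.
The remaining quadratic factors as (b+8)(b-12).

(b+7)(b+8)(b-12)(b-3)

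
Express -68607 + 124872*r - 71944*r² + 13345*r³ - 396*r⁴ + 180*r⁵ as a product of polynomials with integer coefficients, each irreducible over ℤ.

Trying the rational-root candidates, r = 11/6 is a root, giving the factor (6*r - 11) and quotient 30*r⁴ - 11*r³ + 2204*r² - 7950*r + 6237.
Next, r = 7/6 is a root, so (6*r - 7) is a factor; dividing leaves 5*r³ + 4*r² + 372*r - 891.
Then r = 11/5 is a root, so (5*r - 11) is a factor; dividing leaves r² + 3*r + 81.
The quadratic r² + 3*r + 81 has discriminant -315 < 0 and is irreducible over ℤ.

(5*r - 11)*(6*r - 11)*(6*r - 7)*(r² + 3*r + 81)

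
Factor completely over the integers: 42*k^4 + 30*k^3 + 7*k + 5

Group as (42*k^4 + 7*k) + (30*k^3 + 5) = 7*k*(6*k^3 + 1) + 5*(6*k^3 + 1).
Both groups share the factor (6*k^3 + 1).

(7*k + 5)*(6*k^3 + 1)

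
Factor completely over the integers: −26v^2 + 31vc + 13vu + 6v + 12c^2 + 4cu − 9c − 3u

Group: −13v(2v − 3c − u) + (−4c + 3)(2v − 3c − u); both groups contain (2v − 3c − u).

−(2v − 3c − u)(13v + 4c − 3)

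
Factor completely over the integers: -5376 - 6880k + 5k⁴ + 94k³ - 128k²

(5k + 4)(k + 12)(k + 14)(k - 8)

Among the possible rational roots, k = -4/5 is a root, giving the factor (5k + 4) and quotient k³ + 18k² - 40k - 1344.
Continuing, k = -14 is a root, so (k + 14) is a factor; dividing leaves k² + 4k - 96.
The remaining quadratic factors as (k + 12)(k - 8).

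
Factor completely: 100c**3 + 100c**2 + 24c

4c(5c + 2)(5c + 3)

Pull out the common factor 4c, then factor the remaining trinomial.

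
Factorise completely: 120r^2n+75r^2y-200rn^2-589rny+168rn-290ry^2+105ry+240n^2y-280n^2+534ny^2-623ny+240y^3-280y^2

Group: 3r(40rn+25ry-48ny+56n-30y^2+35y) + (-5n-8y)(40rn+25ry-48ny+56n-30y^2+35y); both groups contain (40rn+25ry-48ny+56n-30y^2+35y), so (3r-5n-8y) is a factor with cofactor 40rn+25ry-48ny+56n-30y^2+35y.
The cofactor groups again: 40rn+25ry-48ny+56n-30y^2+35y = 8n(5r-6y+7) + 5y(5r-6y+7); both groups contain (5r-6y+7), giving (8n+5y)(5r-6y+7).

(3r-5n-8y)(5r-6y+7)(8n+5y)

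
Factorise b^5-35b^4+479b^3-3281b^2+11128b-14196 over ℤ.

Trying the rational-root candidates, b = 13 is a root, so (b-13) divides it; the quotient is b^4-22b^3+193b^2-772b+1092.
Next, b = 3 is a root, so (b-3) divides it; the quotient is b^3-19b^2+136b-364.
Then b = 7 is a root, giving the factor (b-7) and quotient b^2-12b+52.
The quadratic b^2-12b+52 has discriminant -64 < 0 and is irreducible over ℤ.

(b-13)(b-3)(b-7)(b^2-12b+52)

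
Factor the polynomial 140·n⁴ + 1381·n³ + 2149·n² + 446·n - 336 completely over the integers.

(4·n + 3)·(5·n + 7)·(7·n - 2)·(n + 8)

Trying the rational-root candidates, n = 2/7 is a root, so (7·n - 2) is a factor; dividing leaves 20·n³ + 203·n² + 365·n + 168.
Next, n = -8 is a root, giving the factor (n + 8) and quotient 20·n² + 43·n + 21.
The remaining quadratic factors as (5·n + 7)(4·n + 3).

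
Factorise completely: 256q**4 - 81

(4q + 3)(4q - 3)(16q**2 + 9)

Write as (16q**2)² − (9)², then factor 16q**2 - 9 once more.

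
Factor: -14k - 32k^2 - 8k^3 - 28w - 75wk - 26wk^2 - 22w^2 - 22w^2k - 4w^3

-(2w + 2k + 7)(w + 4k + 2)(2w + k)

Group: w(-4w^2 - 6wk - 14w - 2k^2 - 7k) + (4k + 2)(-4w^2 - 6wk - 14w - 2k^2 - 7k); both groups contain (-4w^2 - 6wk - 14w - 2k^2 - 7k), so (w + 4k + 2) is a factor with cofactor -4w^2 - 6wk - 14w - 2k^2 - 7k.
The cofactor groups again: -4w^2 - 6wk - 14w - 2k^2 - 7k = -2w(2w + k) + (-2k - 7)(2w + k); both groups contain (2w + k), giving -(2w + 2k + 7)(2w + k).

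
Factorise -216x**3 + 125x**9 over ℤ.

Pull out the common factor x**3, leaving 125x**6 - 216.
Recognize a difference of cubes with the parts 5x**2 and 6.

x**3(5x**2 - 6)(25x**4 + 30x**2 + 36)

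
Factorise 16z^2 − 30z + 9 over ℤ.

Need a pair with product 16·9 = 144 and sum −30: that's −6 and −24.
Split the middle term: 16z^2 − 6z − 24z + 9 = 2z(8z − 3) − 3(8z − 3).

(2z − 3)(8z − 3)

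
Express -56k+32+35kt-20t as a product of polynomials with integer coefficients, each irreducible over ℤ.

Group as (35kt-56k) + (-20t+32) = 7k(5t-8) - 4(5t-8).
Both groups share the factor (5t-8).

(5t-8)(7k-4)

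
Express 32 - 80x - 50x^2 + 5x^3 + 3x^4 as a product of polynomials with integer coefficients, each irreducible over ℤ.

(3x - 1)(x + 2)(x + 4)(x - 4)

Trying the rational-root candidates, x = 4 is a root, so (x - 4) is a factor; dividing leaves 3x^3 + 17x^2 + 18x - 8.
Next, x = 1/3 is a root, so (3x - 1) divides it; the quotient is x^2 + 6x + 8.
The remaining quadratic factors as (x + 2)(x + 4).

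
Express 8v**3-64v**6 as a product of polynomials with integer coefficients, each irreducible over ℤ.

-8v**3(2v-1)(4v**2+2v+1)

Factor out 8v**3 first: what remains is -8v**3+1.
Recognize a difference of cubes with the parts 1 and 2v.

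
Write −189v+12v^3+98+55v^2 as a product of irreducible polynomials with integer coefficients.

Testing divisors of the constant over divisors of the leading coefficient, v = −7 is a root, giving the factor (v+7) and quotient 12v^2−29v+14.
The remaining quadratic factors as (3v−2)(4v−7).

(3v−2)(4v−7)(v+7)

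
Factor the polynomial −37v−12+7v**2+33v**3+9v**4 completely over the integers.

Among the possible rational roots, v = 1 is a root, so (v−1) is a factor; dividing leaves 9v**3+42v**2+49v+12.
Next, v = −4/3 is a root, giving the factor (3v+4) and quotient 3v**2+10v+3.
The remaining quadratic factors as (v+3)(3v+1).

(3v+1)(3v+4)(v+3)(v−1)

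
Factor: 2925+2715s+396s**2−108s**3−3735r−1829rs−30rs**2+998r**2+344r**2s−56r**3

Group: 4r(−14r**2+93rs+197r−54s**2−207s−195) + (2s−15)(−14r**2+93rs+197r−54s**2−207s−195); both groups contain (−14r**2+93rs+197r−54s**2−207s−195), so (4r+2s−15) is a factor with cofactor −14r**2+93rs+197r−54s**2−207s−195.
The cofactor groups again: −14r**2+93rs+197r−54s**2−207s−195 = −r(14r−9s−15) + (6s+13)(14r−9s−15); both groups contain (14r−9s−15), giving −(r−6s−13)(14r−9s−15).

−(14r−9s−15)(4r+2s−15)(r−6s−13)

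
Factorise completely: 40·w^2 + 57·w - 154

(5·w + 14)·(8·w - 11)

Need a pair with product 40·(-154) = -6160 and sum 57: that's 112 and -55.
Split the middle term: 40·w^2 + 112·w - 55·w - 154 = 8·w·(5·w + 14) - 11·(5·w + 14).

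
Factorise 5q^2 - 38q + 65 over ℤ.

Need a pair with product 5·65 = 325 and sum -38: that's -13 and -25.
Split the middle term: 5q^2 - 13q - 25q + 65 = q(5q - 13) - 5(5q - 13).

(5q - 13)(q - 5)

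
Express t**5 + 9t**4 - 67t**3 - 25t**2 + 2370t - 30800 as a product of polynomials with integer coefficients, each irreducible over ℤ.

Among the possible rational roots, t = -11 is a root, giving the factor (t + 11) and quotient t**4 - 2t**3 - 45t**2 + 470t - 2800.
Then t = -10 is a root, so (t + 10) is a factor; dividing leaves t**3 - 12t**2 + 75t - 280.
Next, t = 7 is a root, giving the factor (t - 7) and quotient t**2 - 5t + 40.
The quadratic t**2 - 5t + 40 has discriminant -135 < 0 and is irreducible over ℤ.

(t + 10)(t + 11)(t - 7)(t**2 - 5t + 40)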